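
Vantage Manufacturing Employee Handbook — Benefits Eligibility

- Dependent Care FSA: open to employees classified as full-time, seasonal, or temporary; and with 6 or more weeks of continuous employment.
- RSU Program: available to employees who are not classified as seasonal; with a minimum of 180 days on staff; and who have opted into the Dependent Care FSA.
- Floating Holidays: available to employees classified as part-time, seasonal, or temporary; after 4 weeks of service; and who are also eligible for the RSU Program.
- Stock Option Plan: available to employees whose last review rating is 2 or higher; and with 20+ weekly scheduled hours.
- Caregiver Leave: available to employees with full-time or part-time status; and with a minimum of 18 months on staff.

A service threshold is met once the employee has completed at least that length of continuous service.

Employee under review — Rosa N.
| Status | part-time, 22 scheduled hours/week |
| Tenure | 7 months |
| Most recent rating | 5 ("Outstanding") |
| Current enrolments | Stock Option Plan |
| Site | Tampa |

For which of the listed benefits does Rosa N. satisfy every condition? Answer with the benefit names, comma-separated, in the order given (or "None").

Dependent Care FSA — status part-time ✗ (requires full-time, seasonal, or temporary) → not eligible.
RSU Program — status part-time ✓ (not excluded); service 7 months ≥ 180 days ✓; not enrolled in Dependent Care FSA ✗ → not eligible.
Floating Holidays — status part-time ✓; service 7 months ≥ 4 weeks (≈28 days) ✓; not eligible for RSU Program ✗ → not eligible.
Stock Option Plan — rating 5 ≥ 2 ✓; 22 hrs/wk ≥ 20 ✓ → eligible.
Caregiver Leave — status part-time ✓; service 7 months < 18 months ✗ → not eligible.

Stock Option Plan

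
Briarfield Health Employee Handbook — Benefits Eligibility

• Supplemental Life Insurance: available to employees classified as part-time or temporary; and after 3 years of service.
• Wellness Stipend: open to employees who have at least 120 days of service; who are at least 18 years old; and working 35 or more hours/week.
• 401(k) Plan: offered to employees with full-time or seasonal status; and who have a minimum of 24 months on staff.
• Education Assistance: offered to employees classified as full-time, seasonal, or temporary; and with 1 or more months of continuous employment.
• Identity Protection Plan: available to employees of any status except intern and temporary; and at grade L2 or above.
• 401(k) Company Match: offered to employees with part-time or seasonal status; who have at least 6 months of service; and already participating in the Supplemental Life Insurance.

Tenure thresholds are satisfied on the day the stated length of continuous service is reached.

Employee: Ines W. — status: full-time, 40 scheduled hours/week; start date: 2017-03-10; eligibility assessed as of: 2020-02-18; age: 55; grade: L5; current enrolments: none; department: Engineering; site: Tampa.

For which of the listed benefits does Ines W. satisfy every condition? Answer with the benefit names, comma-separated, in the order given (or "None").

Service from 2017-03-10 to 2020-02-18: 1075 days.
Supplemental Life Insurance — status full-time ✗ (requires part-time or temporary) → not eligible.
Wellness Stipend — service 1075 days ≥ 120 days ✓; age 55 ≥ 18 ✓; 40 hrs/wk ≥ 35 ✓ → eligible.
401(k) Plan — status full-time ✓; service 1075 days ≥ 24 months (≈720 days) ✓ → eligible.
Education Assistance — status full-time ✓; service 1075 days ≥ 1 month (≈30 days) ✓ → eligible.
Identity Protection Plan — status full-time ✓ (not excluded); grade L5 ≥ L2 ✓ → eligible.
401(k) Company Match — status full-time ✗ (requires part-time or seasonal) → not eligible.

Wellness Stipend, 401(k) Plan, Education Assistance, Identity Protection Plan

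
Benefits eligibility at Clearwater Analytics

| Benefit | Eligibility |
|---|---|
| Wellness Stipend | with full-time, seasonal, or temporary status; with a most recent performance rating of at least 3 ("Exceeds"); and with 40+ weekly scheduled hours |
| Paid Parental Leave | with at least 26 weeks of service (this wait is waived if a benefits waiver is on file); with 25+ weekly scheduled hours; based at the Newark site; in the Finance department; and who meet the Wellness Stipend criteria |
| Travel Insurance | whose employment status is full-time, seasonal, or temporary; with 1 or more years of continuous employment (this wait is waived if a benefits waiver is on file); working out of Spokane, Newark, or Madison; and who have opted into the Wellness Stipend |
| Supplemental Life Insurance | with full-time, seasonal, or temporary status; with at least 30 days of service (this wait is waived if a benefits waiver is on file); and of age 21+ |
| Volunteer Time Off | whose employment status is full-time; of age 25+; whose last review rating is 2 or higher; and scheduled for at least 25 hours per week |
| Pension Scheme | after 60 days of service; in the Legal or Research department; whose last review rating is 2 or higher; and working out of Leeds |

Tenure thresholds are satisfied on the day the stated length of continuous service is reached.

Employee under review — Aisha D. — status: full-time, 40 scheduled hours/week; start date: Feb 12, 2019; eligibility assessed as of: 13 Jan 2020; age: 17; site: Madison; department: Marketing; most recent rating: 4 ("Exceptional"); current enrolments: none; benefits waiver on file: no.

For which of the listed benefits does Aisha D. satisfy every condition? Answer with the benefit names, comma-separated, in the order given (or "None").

Service from Feb 12, 2019 to 13 Jan 2020: 335 days.
Wellness Stipend — status full-time ✓; rating 4 ≥ 3 ✓; 40 hrs/wk ≥ 40 ✓ → eligible.
Paid Parental Leave — no waiver, service 335 days ≥ 26 weeks (≈182 days) ✓; 40 hrs/wk ≥ 25 ✓; site Madison ✗ (not Newark) → not eligible.
Travel Insurance — status full-time ✓; no waiver, service 335 days < 1 year (≈365 days) ✗ → not eligible.
Supplemental Life Insurance — status full-time ✓; no waiver, service 335 days ≥ 30 days ✓; age 17 < 21 ✗ → not eligible.
Volunteer Time Off — status full-time ✓; age 17 < 25 ✗ → not eligible.
Pension Scheme — service 335 days ≥ 60 days ✓; dept Marketing ✗ → not eligible.

Wellness Stipend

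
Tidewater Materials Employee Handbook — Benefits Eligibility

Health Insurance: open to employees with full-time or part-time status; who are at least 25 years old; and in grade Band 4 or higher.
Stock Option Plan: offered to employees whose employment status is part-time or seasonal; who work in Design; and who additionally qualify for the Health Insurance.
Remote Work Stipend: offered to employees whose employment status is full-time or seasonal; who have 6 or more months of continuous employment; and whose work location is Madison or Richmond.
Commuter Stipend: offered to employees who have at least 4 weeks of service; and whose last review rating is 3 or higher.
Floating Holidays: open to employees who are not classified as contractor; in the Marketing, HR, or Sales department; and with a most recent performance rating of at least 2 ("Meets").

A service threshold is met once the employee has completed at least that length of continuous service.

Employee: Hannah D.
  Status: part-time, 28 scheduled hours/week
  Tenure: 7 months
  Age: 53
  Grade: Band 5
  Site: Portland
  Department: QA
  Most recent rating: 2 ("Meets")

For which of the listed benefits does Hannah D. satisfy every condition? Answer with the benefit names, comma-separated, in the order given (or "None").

Health Insurance

Health Insurance — status part-time ✓; age 53 ≥ 25 ✓; grade Band 5 ≥ Band 4 ✓ → eligible.
Stock Option Plan — status part-time ✓; dept QA ✗ → not eligible.
Remote Work Stipend — status part-time ✗ (requires full-time or seasonal) → not eligible.
Commuter Stipend — service 7 months ≥ 4 weeks (≈28 days) ✓; rating 2 < 3 ✗ → not eligible.
Floating Holidays — status part-time ✓ (not excluded); dept QA ✗ → not eligible.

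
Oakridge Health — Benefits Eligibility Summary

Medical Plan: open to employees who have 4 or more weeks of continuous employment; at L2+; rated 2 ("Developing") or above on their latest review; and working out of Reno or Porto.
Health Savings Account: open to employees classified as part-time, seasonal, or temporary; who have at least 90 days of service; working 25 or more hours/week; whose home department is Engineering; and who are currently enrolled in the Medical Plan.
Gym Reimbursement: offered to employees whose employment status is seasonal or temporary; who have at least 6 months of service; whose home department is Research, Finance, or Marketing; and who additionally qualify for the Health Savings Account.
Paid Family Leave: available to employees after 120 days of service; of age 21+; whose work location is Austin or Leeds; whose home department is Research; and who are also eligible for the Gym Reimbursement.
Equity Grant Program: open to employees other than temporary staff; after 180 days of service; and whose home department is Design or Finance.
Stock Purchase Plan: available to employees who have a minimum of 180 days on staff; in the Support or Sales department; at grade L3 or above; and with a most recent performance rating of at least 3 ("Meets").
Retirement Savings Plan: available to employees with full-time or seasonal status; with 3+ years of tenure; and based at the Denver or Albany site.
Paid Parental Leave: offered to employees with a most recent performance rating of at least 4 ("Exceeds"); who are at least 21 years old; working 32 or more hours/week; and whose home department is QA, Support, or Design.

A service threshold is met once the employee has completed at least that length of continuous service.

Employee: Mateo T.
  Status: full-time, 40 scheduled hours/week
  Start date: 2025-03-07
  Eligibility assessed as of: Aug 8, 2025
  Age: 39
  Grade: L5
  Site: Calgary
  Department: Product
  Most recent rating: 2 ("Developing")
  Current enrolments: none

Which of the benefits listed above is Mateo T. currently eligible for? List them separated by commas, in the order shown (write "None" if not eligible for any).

None

Service from 2025-03-07 to Aug 8, 2025: 154 days.
Medical Plan — service 154 days ≥ 4 weeks (≈28 days) ✓; grade L5 ≥ L2 ✓; rating 2 ≥ 2 ✓; site Calgary ✗ (not Reno or Porto) → not eligible.
Health Savings Account — status full-time ✗ (requires part-time, seasonal, or temporary) → not eligible.
Gym Reimbursement — status full-time ✗ (requires seasonal or temporary) → not eligible.
Paid Family Leave — service 154 days ≥ 120 days ✓; age 39 ≥ 21 ✓; site Calgary ✗ (not Austin or Leeds) → not eligible.
Equity Grant Program — status full-time ✓ (not excluded); service 154 days < 180 days ✗ → not eligible.
Stock Purchase Plan — service 154 days < 180 days ✗ → not eligible.
Retirement Savings Plan — status full-time ✓; service 154 days < 3 years (≈1095 days) ✗ → not eligible.
Paid Parental Leave — rating 2 < 4 ✗ → not eligible.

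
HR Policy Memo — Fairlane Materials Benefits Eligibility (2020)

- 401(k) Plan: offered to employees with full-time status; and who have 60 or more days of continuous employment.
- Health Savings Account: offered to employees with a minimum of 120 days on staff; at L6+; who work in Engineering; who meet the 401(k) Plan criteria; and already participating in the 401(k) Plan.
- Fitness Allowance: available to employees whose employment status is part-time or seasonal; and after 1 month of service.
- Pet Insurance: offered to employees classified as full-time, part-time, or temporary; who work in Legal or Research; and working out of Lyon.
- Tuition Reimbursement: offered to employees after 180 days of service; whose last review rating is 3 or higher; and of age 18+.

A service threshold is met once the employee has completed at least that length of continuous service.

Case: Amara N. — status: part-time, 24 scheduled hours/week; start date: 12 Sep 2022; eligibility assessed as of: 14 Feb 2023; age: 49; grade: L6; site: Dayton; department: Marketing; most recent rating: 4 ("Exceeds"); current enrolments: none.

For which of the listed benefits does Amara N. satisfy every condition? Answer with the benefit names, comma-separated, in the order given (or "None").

Service from 12 Sep 2022 to 14 Feb 2023: 155 days.
401(k) Plan — status part-time ✗ (requires full-time) → not eligible.
Health Savings Account — service 155 days ≥ 120 days ✓; grade L6 ≥ L6 ✓; dept Marketing ✗ → not eligible.
Fitness Allowance — status part-time ✓; service 155 days ≥ 1 month (≈30 days) ✓ → eligible.
Pet Insurance — status part-time ✓; dept Marketing ✗ → not eligible.
Tuition Reimbursement — service 155 days < 180 days ✗ → not eligible.

Fitness Allowance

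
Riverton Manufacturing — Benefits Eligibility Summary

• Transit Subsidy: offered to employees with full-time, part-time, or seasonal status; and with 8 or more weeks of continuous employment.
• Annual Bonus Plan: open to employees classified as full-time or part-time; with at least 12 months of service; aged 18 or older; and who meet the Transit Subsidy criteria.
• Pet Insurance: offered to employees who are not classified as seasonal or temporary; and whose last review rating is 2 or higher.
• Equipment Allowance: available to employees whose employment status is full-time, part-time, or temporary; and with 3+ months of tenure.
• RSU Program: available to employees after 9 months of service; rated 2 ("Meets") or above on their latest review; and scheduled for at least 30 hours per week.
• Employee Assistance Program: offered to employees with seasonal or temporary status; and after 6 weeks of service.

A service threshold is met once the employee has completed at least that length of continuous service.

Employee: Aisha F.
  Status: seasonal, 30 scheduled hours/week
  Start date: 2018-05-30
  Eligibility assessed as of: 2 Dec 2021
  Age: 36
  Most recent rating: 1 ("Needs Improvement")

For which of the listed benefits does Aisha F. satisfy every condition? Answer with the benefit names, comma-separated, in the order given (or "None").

Transit Subsidy, Employee Assistance Program

Service from 2018-05-30 to 2 Dec 2021: 1282 days.
Transit Subsidy — status seasonal ✓; service 1282 days ≥ 8 weeks (≈56 days) ✓ → eligible.
Annual Bonus Plan — status seasonal ✗ (requires full-time or part-time) → not eligible.
Pet Insurance — status seasonal ✗ (excluded) → not eligible.
Equipment Allowance — status seasonal ✗ (requires full-time, part-time, or temporary) → not eligible.
RSU Program — service 1282 days ≥ 9 months (≈270 days) ✓; rating 1 < 2 ✗ → not eligible.
Employee Assistance Program — status seasonal ✓; service 1282 days ≥ 6 weeks (≈42 days) ✓ → eligible.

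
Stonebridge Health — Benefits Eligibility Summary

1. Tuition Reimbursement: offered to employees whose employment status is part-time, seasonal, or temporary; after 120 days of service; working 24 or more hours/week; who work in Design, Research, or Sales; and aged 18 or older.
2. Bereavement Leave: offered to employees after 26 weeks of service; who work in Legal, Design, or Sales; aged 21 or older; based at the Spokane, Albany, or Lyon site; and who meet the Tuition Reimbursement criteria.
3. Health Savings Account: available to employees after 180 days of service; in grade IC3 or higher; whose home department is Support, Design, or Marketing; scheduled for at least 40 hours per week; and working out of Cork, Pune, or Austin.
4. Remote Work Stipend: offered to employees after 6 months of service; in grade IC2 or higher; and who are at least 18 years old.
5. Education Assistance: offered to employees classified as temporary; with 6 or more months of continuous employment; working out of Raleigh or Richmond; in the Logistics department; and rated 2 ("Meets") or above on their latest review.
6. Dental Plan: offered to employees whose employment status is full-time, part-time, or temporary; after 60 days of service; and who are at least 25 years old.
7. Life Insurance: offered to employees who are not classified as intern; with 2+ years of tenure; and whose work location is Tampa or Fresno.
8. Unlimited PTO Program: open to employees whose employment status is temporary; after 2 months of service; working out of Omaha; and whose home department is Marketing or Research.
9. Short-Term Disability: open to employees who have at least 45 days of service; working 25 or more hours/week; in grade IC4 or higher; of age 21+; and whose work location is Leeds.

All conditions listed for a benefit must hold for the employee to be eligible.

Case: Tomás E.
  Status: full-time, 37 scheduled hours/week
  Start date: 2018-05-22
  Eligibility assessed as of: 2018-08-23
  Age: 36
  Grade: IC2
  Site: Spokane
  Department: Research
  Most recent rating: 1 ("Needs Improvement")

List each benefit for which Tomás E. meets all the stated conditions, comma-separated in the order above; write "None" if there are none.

Service from 2018-05-22 to 2018-08-23: 93 days.
Tuition Reimbursement — status full-time ✗ (requires part-time, seasonal, or temporary) → not eligible.
Bereavement Leave — service 93 days < 26 weeks (≈182 days) ✗ → not eligible.
Health Savings Account — service 93 days < 180 days ✗ → not eligible.
Remote Work Stipend — service 93 days < 6 months (≈180 days) ✗ → not eligible.
Education Assistance — status full-time ✗ (requires temporary) → not eligible.
Dental Plan — status full-time ✓; service 93 days ≥ 60 days ✓; age 36 ≥ 25 ✓ → eligible.
Life Insurance — status full-time ✓ (not excluded); service 93 days < 2 years (≈730 days) ✗ → not eligible.
Unlimited PTO Program — status full-time ✗ (requires temporary) → not eligible.
Short-Term Disability — service 93 days ≥ 45 days ✓; 37 hrs/wk ≥ 25 ✓; grade IC2 < IC4 ✗ → not eligible.

Dental Plan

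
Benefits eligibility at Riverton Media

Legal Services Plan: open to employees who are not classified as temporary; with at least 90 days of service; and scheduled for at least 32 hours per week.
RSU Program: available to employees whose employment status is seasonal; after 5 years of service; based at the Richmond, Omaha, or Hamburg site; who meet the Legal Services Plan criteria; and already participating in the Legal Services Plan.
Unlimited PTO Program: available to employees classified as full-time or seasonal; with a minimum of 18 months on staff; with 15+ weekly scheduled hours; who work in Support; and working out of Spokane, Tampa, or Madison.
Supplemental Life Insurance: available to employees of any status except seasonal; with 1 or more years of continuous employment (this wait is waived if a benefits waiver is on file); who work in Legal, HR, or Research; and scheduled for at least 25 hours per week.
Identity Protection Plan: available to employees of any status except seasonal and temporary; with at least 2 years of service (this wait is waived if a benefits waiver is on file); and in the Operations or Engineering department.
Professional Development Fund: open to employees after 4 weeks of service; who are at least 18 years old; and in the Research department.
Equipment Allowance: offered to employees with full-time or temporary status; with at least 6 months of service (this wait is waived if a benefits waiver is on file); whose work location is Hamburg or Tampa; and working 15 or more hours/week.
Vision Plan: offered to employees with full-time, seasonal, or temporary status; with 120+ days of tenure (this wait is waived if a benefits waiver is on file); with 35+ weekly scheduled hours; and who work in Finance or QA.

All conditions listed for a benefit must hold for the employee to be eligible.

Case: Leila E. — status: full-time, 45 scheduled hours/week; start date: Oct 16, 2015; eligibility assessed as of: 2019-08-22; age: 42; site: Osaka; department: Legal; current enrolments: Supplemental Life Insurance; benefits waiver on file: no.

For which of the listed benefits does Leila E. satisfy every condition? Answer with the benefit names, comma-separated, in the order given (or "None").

Service from Oct 16, 2015 to 2019-08-22: 1406 days.
Legal Services Plan — status full-time ✓ (not excluded); service 1406 days ≥ 90 days ✓; 45 hrs/wk ≥ 32 ✓ → eligible.
RSU Program — status full-time ✗ (requires seasonal) → not eligible.
Unlimited PTO Program — status full-time ✓; service 1406 days ≥ 18 months (≈540 days) ✓; 45 hrs/wk ≥ 15 ✓; dept Legal ✗ → not eligible.
Supplemental Life Insurance — status full-time ✓ (not excluded); no waiver, service 1406 days ≥ 1 year (≈365 days) ✓; dept Legal ✓; 45 hrs/wk ≥ 25 ✓ → eligible.
Identity Protection Plan — status full-time ✓ (not excluded); no waiver, service 1406 days ≥ 2 years (≈730 days) ✓; dept Legal ✗ → not eligible.
Professional Development Fund — service 1406 days ≥ 4 weeks (≈28 days) ✓; age 42 ≥ 18 ✓; dept Legal ✗ → not eligible.
Equipment Allowance — status full-time ✓; no waiver, service 1406 days ≥ 6 months (≈180 days) ✓; site Osaka ✗ (not Hamburg or Tampa) → not eligible.
Vision Plan — status full-time ✓; no waiver, service 1406 days ≥ 120 days ✓; 45 hrs/wk ≥ 35 ✓; dept Legal ✗ → not eligible.

Legal Services Plan, Supplemental Life Insurance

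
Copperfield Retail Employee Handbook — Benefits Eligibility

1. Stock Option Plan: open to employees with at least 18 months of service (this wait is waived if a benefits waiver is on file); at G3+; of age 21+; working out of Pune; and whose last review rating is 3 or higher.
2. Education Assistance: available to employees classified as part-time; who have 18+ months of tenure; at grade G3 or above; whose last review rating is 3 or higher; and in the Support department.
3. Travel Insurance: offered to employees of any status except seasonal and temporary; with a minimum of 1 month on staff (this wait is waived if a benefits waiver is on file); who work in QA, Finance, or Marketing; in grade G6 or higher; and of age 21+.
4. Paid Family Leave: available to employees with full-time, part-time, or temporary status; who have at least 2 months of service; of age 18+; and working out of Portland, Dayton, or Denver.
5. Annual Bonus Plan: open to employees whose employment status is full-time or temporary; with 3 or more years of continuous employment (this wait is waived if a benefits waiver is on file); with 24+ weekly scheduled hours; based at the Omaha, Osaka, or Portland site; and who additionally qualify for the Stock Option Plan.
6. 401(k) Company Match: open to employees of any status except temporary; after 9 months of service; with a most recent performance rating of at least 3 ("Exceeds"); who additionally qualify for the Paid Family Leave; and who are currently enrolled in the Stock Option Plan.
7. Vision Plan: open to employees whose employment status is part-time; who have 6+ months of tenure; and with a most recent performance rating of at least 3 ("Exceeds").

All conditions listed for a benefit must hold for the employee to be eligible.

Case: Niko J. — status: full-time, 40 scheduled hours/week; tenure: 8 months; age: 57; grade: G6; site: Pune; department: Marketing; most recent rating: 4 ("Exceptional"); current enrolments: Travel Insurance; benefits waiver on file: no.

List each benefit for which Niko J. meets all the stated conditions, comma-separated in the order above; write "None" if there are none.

Stock Option Plan — no waiver, service 8 months < 18 months ✗ → not eligible.
Education Assistance — status full-time ✗ (requires part-time) → not eligible.
Travel Insurance — status full-time ✓ (not excluded); no waiver, service 8 months ≥ 1 month ✓; dept Marketing ✓; grade G6 ≥ G6 ✓; age 57 ≥ 21 ✓ → eligible.
Paid Family Leave — status full-time ✓; service 8 months ≥ 2 months ✓; age 57 ≥ 18 ✓; site Pune ✗ (not Portland, Dayton, or Denver) → not eligible.
Annual Bonus Plan — status full-time ✓; no waiver, service 8 months < 3 years (≈1095 days) ✗ → not eligible.
401(k) Company Match — status full-time ✓ (not excluded); service 8 months < 9 months ✗ → not eligible.
Vision Plan — status full-time ✗ (requires part-time) → not eligible.

Travel Insurance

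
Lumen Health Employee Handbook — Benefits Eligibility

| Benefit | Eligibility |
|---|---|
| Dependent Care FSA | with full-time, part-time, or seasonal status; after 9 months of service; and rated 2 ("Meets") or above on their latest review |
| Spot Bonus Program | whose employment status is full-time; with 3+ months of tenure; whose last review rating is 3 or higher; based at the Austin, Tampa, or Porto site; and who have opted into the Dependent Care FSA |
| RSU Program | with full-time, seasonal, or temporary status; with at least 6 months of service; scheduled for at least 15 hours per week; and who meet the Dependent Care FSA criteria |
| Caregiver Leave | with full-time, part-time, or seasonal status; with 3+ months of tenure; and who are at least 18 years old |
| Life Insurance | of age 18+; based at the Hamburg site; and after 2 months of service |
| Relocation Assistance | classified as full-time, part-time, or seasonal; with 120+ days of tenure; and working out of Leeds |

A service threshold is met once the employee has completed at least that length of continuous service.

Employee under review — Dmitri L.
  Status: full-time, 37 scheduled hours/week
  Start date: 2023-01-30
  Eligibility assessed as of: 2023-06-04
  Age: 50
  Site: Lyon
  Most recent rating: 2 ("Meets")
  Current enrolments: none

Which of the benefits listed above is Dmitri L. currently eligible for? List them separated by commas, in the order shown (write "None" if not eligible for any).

Service from 2023-01-30 to 2023-06-04: 125 days.
Dependent Care FSA — status full-time ✓; service 125 days < 9 months (≈270 days) ✗ → not eligible.
Spot Bonus Program — status full-time ✓; service 125 days ≥ 3 months (≈90 days) ✓; rating 2 < 3 ✗ → not eligible.
RSU Program — status full-time ✓; service 125 days < 6 months (≈180 days) ✗ → not eligible.
Caregiver Leave — status full-time ✓; service 125 days ≥ 3 months (≈90 days) ✓; age 50 ≥ 18 ✓ → eligible.
Life Insurance — age 50 ≥ 18 ✓; site Lyon ✗ (not Hamburg) → not eligible.
Relocation Assistance — status full-time ✓; service 125 days ≥ 120 days ✓; site Lyon ✗ (not Leeds) → not eligible.

Caregiver Leave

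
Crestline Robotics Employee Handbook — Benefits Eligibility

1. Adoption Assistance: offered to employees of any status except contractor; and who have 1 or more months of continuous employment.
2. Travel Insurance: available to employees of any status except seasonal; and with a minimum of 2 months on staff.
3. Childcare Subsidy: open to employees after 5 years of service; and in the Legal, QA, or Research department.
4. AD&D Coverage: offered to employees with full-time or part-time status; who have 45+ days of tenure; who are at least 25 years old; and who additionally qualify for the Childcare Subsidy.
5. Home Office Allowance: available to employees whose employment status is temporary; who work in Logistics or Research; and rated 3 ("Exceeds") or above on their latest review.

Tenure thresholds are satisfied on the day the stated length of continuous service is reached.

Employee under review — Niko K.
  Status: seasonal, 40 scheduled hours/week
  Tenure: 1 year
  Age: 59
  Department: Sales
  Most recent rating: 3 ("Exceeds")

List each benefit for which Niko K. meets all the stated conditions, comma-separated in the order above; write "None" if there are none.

Adoption Assistance — status seasonal ✓ (not excluded); service 1 year ≥ 1 month (≈30 days) ✓ → eligible.
Travel Insurance — status seasonal ✗ (excluded) → not eligible.
Childcare Subsidy — service 1 year < 5 years ✗ → not eligible.
AD&D Coverage — status seasonal ✗ (requires full-time or part-time) → not eligible.
Home Office Allowance — status seasonal ✗ (requires temporary) → not eligible.

Adoption Assistance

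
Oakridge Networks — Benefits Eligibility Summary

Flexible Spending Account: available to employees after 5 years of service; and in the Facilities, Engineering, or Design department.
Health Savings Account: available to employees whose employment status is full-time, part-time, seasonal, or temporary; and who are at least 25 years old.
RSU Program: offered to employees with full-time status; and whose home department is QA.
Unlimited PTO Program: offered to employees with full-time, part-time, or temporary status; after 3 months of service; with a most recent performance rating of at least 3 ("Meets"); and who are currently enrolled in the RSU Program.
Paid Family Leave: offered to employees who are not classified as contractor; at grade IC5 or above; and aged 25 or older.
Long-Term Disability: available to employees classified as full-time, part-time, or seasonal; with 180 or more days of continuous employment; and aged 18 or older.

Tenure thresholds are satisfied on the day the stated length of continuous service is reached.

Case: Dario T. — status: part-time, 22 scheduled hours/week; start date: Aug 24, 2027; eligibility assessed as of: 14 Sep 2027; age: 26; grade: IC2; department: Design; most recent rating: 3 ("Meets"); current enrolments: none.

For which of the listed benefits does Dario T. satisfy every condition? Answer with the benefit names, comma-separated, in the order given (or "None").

Service from Aug 24, 2027 to 14 Sep 2027: 21 days.
Flexible Spending Account — service 21 days < 5 years (≈1825 days) ✗ → not eligible.
Health Savings Account — status part-time ✓; age 26 ≥ 25 ✓ → eligible.
RSU Program — status part-time ✗ (requires full-time) → not eligible.
Unlimited PTO Program — status part-time ✓; service 21 days < 3 months (≈90 days) ✗ → not eligible.
Paid Family Leave — status part-time ✓ (not excluded); grade IC2 < IC5 ✗ → not eligible.
Long-Term Disability — status part-time ✓; service 21 days < 180 days ✗ → not eligible.

Health Savings Account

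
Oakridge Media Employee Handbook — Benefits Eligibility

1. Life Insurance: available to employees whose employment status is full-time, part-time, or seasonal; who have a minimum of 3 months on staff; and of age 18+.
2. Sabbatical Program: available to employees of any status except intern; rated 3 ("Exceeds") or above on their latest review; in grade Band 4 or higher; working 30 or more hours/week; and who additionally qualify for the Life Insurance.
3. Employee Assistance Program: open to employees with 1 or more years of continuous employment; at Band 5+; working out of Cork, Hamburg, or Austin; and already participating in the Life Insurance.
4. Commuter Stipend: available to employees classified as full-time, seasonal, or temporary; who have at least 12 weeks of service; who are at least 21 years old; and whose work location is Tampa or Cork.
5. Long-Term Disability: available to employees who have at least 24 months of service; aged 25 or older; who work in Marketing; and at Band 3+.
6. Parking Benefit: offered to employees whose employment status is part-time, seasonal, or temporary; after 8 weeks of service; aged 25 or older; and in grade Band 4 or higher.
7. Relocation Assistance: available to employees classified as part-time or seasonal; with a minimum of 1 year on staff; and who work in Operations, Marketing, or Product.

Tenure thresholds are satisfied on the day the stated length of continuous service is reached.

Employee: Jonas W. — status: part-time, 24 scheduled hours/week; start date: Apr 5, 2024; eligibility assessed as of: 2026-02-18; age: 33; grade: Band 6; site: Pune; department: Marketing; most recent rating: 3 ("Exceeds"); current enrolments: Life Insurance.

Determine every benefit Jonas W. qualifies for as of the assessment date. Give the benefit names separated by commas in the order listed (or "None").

Service from Apr 5, 2024 to 2026-02-18: 684 days.
Life Insurance — status part-time ✓; service 684 days ≥ 3 months (≈90 days) ✓; age 33 ≥ 18 ✓ → eligible.
Sabbatical Program — status part-time ✓ (not excluded); rating 3 ≥ 3 ✓; grade Band 6 ≥ Band 4 ✓; 24 hrs/wk < 30 ✗ → not eligible.
Employee Assistance Program — service 684 days ≥ 1 year (≈365 days) ✓; grade Band 6 ≥ Band 5 ✓; site Pune ✗ (not Cork, Hamburg, or Austin) → not eligible.
Commuter Stipend — status part-time ✗ (requires full-time, seasonal, or temporary) → not eligible.
Long-Term Disability — service 684 days < 24 months (≈720 days) ✗ → not eligible.
Parking Benefit — status part-time ✓; service 684 days ≥ 8 weeks (≈56 days) ✓; age 33 ≥ 25 ✓; grade Band 6 ≥ Band 4 ✓ → eligible.
Relocation Assistance — status part-time ✓; service 684 days ≥ 1 year (≈365 days) ✓; dept Marketing ✓ → eligible.

Life Insurance, Parking Benefit, Relocation Assistance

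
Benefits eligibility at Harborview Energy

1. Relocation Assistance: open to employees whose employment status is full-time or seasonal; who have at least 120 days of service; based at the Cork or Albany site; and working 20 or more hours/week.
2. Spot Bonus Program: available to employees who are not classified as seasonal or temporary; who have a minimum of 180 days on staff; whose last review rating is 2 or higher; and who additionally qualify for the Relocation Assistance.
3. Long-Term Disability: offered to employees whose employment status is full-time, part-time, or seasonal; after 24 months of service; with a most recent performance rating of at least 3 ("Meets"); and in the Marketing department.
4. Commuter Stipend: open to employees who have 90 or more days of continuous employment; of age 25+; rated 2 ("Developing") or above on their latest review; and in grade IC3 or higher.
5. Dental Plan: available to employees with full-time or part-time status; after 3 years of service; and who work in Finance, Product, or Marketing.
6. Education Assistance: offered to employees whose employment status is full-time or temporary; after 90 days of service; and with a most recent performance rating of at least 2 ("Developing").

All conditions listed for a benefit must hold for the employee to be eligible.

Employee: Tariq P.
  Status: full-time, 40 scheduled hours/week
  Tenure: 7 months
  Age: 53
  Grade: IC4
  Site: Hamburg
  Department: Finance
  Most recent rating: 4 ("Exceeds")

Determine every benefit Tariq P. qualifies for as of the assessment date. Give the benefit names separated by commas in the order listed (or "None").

Commuter Stipend, Education Assistance

Relocation Assistance — status full-time ✓; service 7 months ≥ 120 days ✓; site Hamburg ✗ (not Cork or Albany) → not eligible.
Spot Bonus Program — status full-time ✓ (not excluded); service 7 months ≥ 180 days ✓; rating 4 ≥ 2 ✓; not eligible for Relocation Assistance ✗ → not eligible.
Long-Term Disability — status full-time ✓; service 7 months < 24 months ✗ → not eligible.
Commuter Stipend — service 7 months ≥ 90 days ✓; age 53 ≥ 25 ✓; rating 4 ≥ 2 ✓; grade IC4 ≥ IC3 ✓ → eligible.
Dental Plan — status full-time ✓; service 7 months < 3 years (≈1095 days) ✗ → not eligible.
Education Assistance — status full-time ✓; service 7 months ≥ 90 days ✓; rating 4 ≥ 2 ✓ → eligible.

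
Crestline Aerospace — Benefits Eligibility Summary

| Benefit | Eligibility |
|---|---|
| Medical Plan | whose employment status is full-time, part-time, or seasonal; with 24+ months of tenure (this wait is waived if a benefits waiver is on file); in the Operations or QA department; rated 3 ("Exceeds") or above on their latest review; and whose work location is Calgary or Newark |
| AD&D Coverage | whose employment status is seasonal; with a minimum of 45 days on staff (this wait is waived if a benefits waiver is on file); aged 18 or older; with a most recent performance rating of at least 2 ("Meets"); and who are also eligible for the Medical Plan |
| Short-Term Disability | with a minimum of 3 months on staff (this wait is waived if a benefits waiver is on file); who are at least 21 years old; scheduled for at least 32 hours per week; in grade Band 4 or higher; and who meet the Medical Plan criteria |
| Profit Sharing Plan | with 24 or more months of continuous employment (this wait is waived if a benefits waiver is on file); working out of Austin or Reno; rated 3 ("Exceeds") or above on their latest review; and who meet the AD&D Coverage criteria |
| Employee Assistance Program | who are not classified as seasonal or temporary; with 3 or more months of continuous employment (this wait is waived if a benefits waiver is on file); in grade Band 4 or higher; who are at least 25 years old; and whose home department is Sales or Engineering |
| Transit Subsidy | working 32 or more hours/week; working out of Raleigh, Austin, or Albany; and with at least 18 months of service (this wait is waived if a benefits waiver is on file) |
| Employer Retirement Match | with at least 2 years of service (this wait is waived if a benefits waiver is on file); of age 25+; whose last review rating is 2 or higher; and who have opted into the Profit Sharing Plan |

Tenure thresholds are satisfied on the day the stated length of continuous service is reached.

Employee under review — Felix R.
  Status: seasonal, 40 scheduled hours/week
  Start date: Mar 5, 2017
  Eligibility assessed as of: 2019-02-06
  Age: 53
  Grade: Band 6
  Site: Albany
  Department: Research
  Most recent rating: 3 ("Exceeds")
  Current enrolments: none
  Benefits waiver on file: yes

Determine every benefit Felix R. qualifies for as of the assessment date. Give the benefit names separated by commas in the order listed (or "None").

Service from Mar 5, 2017 to 2019-02-06: 703 days.
Medical Plan — status seasonal ✓; benefits waiver on file ✓; dept Research ✗ → not eligible.
AD&D Coverage — status seasonal ✓; benefits waiver on file ✓; age 53 ≥ 18 ✓; rating 3 ≥ 2 ✓; not eligible for Medical Plan ✗ → not eligible.
Short-Term Disability — benefits waiver on file ✓; age 53 ≥ 21 ✓; 40 hrs/wk ≥ 32 ✓; grade Band 6 ≥ Band 4 ✓; not eligible for Medical Plan ✗ → not eligible.
Profit Sharing Plan — benefits waiver on file ✓; site Albany ✗ (not Austin or Reno) → not eligible.
Employee Assistance Program — status seasonal ✗ (excluded) → not eligible.
Transit Subsidy — 40 hrs/wk ≥ 32 ✓; site Albany ✓; benefits waiver on file ✓ → eligible.
Employer Retirement Match — benefits waiver on file ✓; age 53 ≥ 25 ✓; rating 3 ≥ 2 ✓; not enrolled in Profit Sharing Plan ✗ → not eligible.

Transit Subsidy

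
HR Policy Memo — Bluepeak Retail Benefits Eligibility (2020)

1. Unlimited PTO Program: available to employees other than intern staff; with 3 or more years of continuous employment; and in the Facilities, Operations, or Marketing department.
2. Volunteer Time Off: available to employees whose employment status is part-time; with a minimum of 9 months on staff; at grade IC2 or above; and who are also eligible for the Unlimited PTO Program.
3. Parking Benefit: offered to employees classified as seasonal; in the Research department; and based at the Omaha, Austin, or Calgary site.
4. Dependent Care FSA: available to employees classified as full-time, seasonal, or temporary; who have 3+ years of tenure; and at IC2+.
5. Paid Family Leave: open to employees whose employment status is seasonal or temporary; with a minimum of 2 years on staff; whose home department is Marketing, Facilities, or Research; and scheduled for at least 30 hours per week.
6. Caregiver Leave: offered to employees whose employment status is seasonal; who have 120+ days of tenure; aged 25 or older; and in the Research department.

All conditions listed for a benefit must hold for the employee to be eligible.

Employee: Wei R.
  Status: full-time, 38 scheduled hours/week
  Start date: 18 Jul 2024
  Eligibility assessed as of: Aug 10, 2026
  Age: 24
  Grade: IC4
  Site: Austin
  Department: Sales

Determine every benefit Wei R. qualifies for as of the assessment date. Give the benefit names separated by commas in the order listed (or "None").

Service from 18 Jul 2024 to Aug 10, 2026: 753 days.
Unlimited PTO Program — status full-time ✓ (not excluded); service 753 days < 3 years (≈1095 days) ✗ → not eligible.
Volunteer Time Off — status full-time ✗ (requires part-time) → not eligible.
Parking Benefit — status full-time ✗ (requires seasonal) → not eligible.
Dependent Care FSA — status full-time ✓; service 753 days < 3 years (≈1095 days) ✗ → not eligible.
Paid Family Leave — status full-time ✗ (requires seasonal or temporary) → not eligible.
Caregiver Leave — status full-time ✗ (requires seasonal) → not eligible.

None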